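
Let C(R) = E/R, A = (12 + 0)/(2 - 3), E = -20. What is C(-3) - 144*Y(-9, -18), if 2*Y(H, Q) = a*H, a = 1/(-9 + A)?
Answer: -508/21 ≈ -24.190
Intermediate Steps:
A = -12 (A = 12/(-1) = 12*(-1) = -12)
a = -1/21 (a = 1/(-9 - 12) = 1/(-21) = -1/21 ≈ -0.047619)
C(R) = -20/R
Y(H, Q) = -H/42 (Y(H, Q) = (-H/21)/2 = -H/42)
C(-3) - 144*Y(-9, -18) = -20/(-3) - (-24)*(-9)/7 = -20*(-1/3) - 144*3/14 = 20/3 - 216/7 = -508/21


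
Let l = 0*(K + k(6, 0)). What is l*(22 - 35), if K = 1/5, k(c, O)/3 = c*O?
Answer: 0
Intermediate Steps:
k(c, O) = 3*O*c (k(c, O) = 3*(c*O) = 3*(O*c) = 3*O*c)
K = ⅕ ≈ 0.20000
l = 0 (l = 0*(⅕ + 3*0*6) = 0*(⅕ + 0) = 0*(⅕) = 0)
l*(22 - 35) = 0*(22 - 35) = 0*(-13) = 0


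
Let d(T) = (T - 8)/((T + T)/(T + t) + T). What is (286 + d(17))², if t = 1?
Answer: 2371787401/28900 ≈ 82069.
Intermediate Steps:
d(T) = (-8 + T)/(T + 2*T/(1 + T)) (d(T) = (T - 8)/((T + T)/(T + 1) + T) = (-8 + T)/((2*T)/(1 + T) + T) = (-8 + T)/(2*T/(1 + T) + T) = (-8 + T)/(T + 2*T/(1 + T)))
(286 + d(17))² = (286 + (-8 + 17² - 7*17)/(17*(3 + 17)))² = (286 + (1/17)*(-8 + 289 - 119)/20)² = (286 + (1/17)*(1/20)*162)² = (286 + 81/170)² = (48701/170)² = 2371787401/28900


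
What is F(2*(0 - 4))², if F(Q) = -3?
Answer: 9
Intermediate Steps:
F(2*(0 - 4))² = (-3)² = 9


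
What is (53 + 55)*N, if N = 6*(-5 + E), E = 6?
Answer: 648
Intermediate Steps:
N = 6 (N = 6*(-5 + 6) = 6*1 = 6)
(53 + 55)*N = (53 + 55)*6 = 108*6 = 648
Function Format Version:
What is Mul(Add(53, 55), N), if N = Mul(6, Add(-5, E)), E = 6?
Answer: 648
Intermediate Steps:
N = 6 (N = Mul(6, Add(-5, 6)) = Mul(6, 1) = 6)
Mul(Add(53, 55), N) = Mul(Add(53, 55), 6) = Mul(108, 6) = 648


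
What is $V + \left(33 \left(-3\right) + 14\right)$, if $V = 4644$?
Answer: $4559$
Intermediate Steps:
$V + \left(33 \left(-3\right) + 14\right) = 4644 + \left(33 \left(-3\right) + 14\right) = 4644 + \left(-99 + 14\right) = 4644 - 85 = 4559$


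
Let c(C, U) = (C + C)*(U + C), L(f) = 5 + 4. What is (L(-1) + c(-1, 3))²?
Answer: 25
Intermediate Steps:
L(f) = 9
c(C, U) = 2*C*(C + U) (c(C, U) = (2*C)*(C + U) = 2*C*(C + U))
(L(-1) + c(-1, 3))² = (9 + 2*(-1)*(-1 + 3))² = (9 + 2*(-1)*2)² = (9 - 4)² = 5² = 25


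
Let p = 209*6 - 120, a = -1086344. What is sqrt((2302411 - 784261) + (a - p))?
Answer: 4*sqrt(26917) ≈ 656.26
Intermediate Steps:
p = 1134 (p = 1254 - 120 = 1134)
sqrt((2302411 - 784261) + (a - p)) = sqrt((2302411 - 784261) + (-1086344 - 1*1134)) = sqrt(1518150 + (-1086344 - 1134)) = sqrt(1518150 - 1087478) = sqrt(430672) = 4*sqrt(26917)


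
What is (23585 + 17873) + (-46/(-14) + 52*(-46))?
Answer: 273485/7 ≈ 39069.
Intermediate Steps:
(23585 + 17873) + (-46/(-14) + 52*(-46)) = 41458 + (-46*(-1/14) - 2392) = 41458 + (23/7 - 2392) = 41458 - 16721/7 = 273485/7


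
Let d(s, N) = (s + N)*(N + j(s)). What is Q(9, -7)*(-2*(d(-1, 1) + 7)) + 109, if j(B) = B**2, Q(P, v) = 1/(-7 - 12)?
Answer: 2085/19 ≈ 109.74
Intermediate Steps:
Q(P, v) = -1/19 (Q(P, v) = 1/(-19) = -1/19)
d(s, N) = (N + s)*(N + s**2) (d(s, N) = (s + N)*(N + s**2) = (N + s)*(N + s**2))
Q(9, -7)*(-2*(d(-1, 1) + 7)) + 109 = -(-2)*((1**2 + (-1)**3 + 1*(-1) + 1*(-1)**2) + 7)/19 + 109 = -(-2)*((1 - 1 - 1 + 1*1) + 7)/19 + 109 = -(-2)*((1 - 1 - 1 + 1) + 7)/19 + 109 = -(-2)*(0 + 7)/19 + 109 = -(-2)*7/19 + 109 = -1/19*(-14) + 109 = 14/19 + 109 = 2085/19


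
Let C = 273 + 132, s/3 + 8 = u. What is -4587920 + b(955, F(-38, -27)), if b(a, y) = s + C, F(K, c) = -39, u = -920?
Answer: -4590299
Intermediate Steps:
s = -2784 (s = -24 + 3*(-920) = -24 - 2760 = -2784)
C = 405
b(a, y) = -2379 (b(a, y) = -2784 + 405 = -2379)
-4587920 + b(955, F(-38, -27)) = -4587920 - 2379 = -4590299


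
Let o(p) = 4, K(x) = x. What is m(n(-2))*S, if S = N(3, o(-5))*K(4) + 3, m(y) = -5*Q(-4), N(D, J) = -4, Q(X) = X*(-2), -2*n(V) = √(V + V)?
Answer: 520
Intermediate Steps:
n(V) = -√2*√V/2 (n(V) = -√(V + V)/2 = -√2*√V/2)
Q(X) = -2*X
m(y) = -40 (m(y) = -(-10)*(-4) = -5*8 = -40)
S = -13 (S = -4*4 + 3 = -16 + 3 = -13)
m(n(-2))*S = -40*(-13) = 520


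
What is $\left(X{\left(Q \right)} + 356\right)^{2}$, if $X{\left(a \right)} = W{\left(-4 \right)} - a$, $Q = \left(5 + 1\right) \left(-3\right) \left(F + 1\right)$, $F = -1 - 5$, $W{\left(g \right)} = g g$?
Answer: $79524$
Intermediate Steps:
$W{\left(g \right)} = g^{2}$
$F = -6$
$Q = 90$ ($Q = \left(5 + 1\right) \left(-3\right) \left(-6 + 1\right) = 6 \left(-3\right) \left(-5\right) = \left(-18\right) \left(-5\right) = 90$)
$X{\left(a \right)} = 16 - a$ ($X{\left(a \right)} = \left(-4\right)^{2} - a = 16 - a$)
$\left(X{\left(Q \right)} + 356\right)^{2} = \left(\left(16 - 90\right) + 356\right)^{2} = \left(-74 + 356\right)^{2} = 282^{2} = 79524$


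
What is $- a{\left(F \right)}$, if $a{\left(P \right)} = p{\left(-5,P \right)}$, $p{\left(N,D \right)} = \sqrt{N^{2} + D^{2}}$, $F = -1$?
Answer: $- \sqrt{26} \approx -5.099$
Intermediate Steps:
$p{\left(N,D \right)} = \sqrt{D^{2} + N^{2}}$
$a{\left(P \right)} = \sqrt{25 + P^{2}}$ ($a{\left(P \right)} = \sqrt{P^{2} + \left(-5\right)^{2}} = \sqrt{P^{2} + 25} = \sqrt{25 + P^{2}}$)
$- a{\left(F \right)} = - \sqrt{25 + \left(-1\right)^{2}} = - \sqrt{25 + 1} = - \sqrt{26}$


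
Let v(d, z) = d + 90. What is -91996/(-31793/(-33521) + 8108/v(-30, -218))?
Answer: -23128484370/34211981 ≈ -676.03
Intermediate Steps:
v(d, z) = 90 + d
-91996/(-31793/(-33521) + 8108/v(-30, -218)) = -91996/(-31793/(-33521) + 8108/(90 - 30)) = -91996/(-31793*(-1/33521) + 8108/60) = -91996/(31793/33521 + 8108*(1/60)) = -91996/(31793/33521 + 2027/15) = -91996/68423962/502815 = -91996*502815/68423962 = -23128484370/34211981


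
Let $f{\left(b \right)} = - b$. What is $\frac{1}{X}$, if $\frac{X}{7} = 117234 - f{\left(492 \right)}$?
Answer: $\frac{1}{824082} \approx 1.2135 \cdot 10^{-6}$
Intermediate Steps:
$X = 824082$ ($X = 7 \left(117234 - \left(-1\right) 492\right) = 7 \left(117234 - -492\right) = 7 \left(117234 + 492\right) = 7 \cdot 117726 = 824082$)
$\frac{1}{X} = \frac{1}{824082}$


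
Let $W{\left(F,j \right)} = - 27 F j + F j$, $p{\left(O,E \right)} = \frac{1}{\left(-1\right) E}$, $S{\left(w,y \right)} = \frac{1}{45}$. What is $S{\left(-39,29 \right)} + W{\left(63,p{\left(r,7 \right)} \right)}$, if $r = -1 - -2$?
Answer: $\frac{10531}{45} \approx 234.02$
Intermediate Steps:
$r = 1$ ($r = -1 + 2 = 1$)
$S{\left(w,y \right)} = \frac{1}{45}$
$p{\left(O,E \right)} = - \frac{1}{E}$
$W{\left(F,j \right)} = - 26 F j$ ($W{\left(F,j \right)} = - 27 F j + F j = - 26 F j$)
$S{\left(-39,29 \right)} + W{\left(63,p{\left(r,7 \right)} \right)} = \frac{1}{45} - 1638 \left(- \frac{1}{7}\right) = \frac{1}{45} + 234 = \frac{10531}{45}$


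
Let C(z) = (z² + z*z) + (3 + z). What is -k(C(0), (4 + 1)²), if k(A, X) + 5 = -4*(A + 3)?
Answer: 29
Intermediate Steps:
C(z) = 3 + z + 2*z² (C(z) = (z² + z²) + (3 + z) = 2*z² + (3 + z) = 3 + z + 2*z²)
k(A, X) = -17 - 4*A (k(A, X) = -5 - 4*(A + 3) = -5 - 4*(3 + A) = -5 + (-12 - 4*A) = -17 - 4*A)
-k(C(0), (4 + 1)²) = -(-17 - 4*(3 + 0 + 2*0²)) = -(-17 - 4*(3 + 0 + 2*0)) = -(-17 - 4*(3 + 0 + 0)) = -(-17 - 4*3) = -(-17 - 12) = -1*(-29) = 29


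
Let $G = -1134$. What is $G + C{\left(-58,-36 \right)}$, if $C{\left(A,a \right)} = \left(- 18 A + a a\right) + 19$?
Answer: $1225$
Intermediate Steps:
$C{\left(A,a \right)} = 19 + a^{2} - 18 A$ ($C{\left(A,a \right)} = \left(- 18 A + a^{2}\right) + 19 = \left(a^{2} - 18 A\right) + 19 = 19 + a^{2} - 18 A$)
$G + C{\left(-58,-36 \right)} = -1134 + \left(19 + \left(-36\right)^{2} - -1044\right) = -1134 + \left(19 + 1296 + 1044\right) = -1134 + 2359 = 1225$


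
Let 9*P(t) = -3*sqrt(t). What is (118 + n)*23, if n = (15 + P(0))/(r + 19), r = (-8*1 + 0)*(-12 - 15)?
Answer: 127627/47 ≈ 2715.5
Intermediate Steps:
r = 216 (r = (-8 + 0)*(-27) = -8*(-27) = 216)
P(t) = -sqrt(t)/3 (P(t) = (-3*sqrt(t))/9 = -sqrt(t)/3)
n = 3/47 (n = (15 - sqrt(0)/3)/(216 + 19) = (15 - 1/3*0)/235 = (15 + 0)*(1/235) = 15*(1/235) = 3/47 ≈ 0.063830)
(118 + n)*23 = (118 + 3/47)*23 = (5549/47)*23 = 127627/47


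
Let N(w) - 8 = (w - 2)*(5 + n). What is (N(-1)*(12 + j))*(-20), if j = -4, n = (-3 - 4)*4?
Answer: -12320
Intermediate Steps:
n = -28 (n = -7*4 = -28)
N(w) = 54 - 23*w (N(w) = 8 + (w - 2)*(5 - 28) = 8 + (-2 + w)*(-23) = 8 + (46 - 23*w) = 54 - 23*w)
(N(-1)*(12 + j))*(-20) = ((54 - 23*(-1))*(12 - 4))*(-20) = ((54 + 23)*8)*(-20) = (77*8)*(-20) = 616*(-20) = -12320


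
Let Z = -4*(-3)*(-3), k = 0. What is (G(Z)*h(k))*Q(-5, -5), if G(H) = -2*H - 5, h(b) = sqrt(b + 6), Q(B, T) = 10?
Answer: 670*sqrt(6) ≈ 1641.2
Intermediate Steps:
Z = -36 (Z = 12*(-3) = -36)
h(b) = sqrt(6 + b)
G(H) = -5 - 2*H
(G(Z)*h(k))*Q(-5, -5) = ((-5 - 2*(-36))*sqrt(6 + 0))*10 = ((-5 + 72)*sqrt(6))*10 = (67*sqrt(6))*10 = 670*sqrt(6)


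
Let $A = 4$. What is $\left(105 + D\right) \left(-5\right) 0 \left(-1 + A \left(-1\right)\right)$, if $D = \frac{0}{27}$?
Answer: $0$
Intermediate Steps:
$D = 0$ ($D = 0 \cdot \frac{1}{27} = 0$)
$\left(105 + D\right) \left(-5\right) 0 \left(-1 + A \left(-1\right)\right) = \left(105 + 0\right) \left(-5\right) 0 \left(-1 + 4 \left(-1\right)\right) = 105 \cdot 0 \left(-1 - 4\right) = 105 \cdot 0 \left(-5\right) = 105 \cdot 0 = 0$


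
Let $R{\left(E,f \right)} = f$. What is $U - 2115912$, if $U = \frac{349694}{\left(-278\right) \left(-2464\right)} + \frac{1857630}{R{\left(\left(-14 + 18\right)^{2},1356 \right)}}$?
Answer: $- \frac{81837088793025}{38702048} \approx -2.1145 \cdot 10^{6}$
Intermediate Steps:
$U = \frac{53038994751}{38702048}$ ($U = \frac{349694}{\left(-278\right) \left(-2464\right)} + \frac{1857630}{1356} = \frac{349694}{684992} + 1857630 \cdot \frac{1}{1356} = 349694 \cdot \frac{1}{684992} + \frac{309605}{226} = \frac{174847}{342496} + \frac{309605}{226} = \frac{53038994751}{38702048} \approx 1370.4$)
$U - 2115912 = \frac{53038994751}{38702048} - 2115912 = - \frac{81837088793025}{38702048}$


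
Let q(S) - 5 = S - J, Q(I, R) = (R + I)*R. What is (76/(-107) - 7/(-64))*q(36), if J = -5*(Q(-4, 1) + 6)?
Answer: -28805/856 ≈ -33.651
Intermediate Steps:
Q(I, R) = R*(I + R) (Q(I, R) = (I + R)*R = R*(I + R))
J = -15 (J = -5*(1*(-4 + 1) + 6) = -5*(1*(-3) + 6) = -5*(-3 + 6) = -5*3 = -15)
q(S) = 20 + S (q(S) = 5 + (S - 1*(-15)) = 5 + (S + 15) = 5 + (15 + S) = 20 + S)
(76/(-107) - 7/(-64))*q(36) = (76/(-107) - 7/(-64))*(20 + 36) = (76*(-1/107) - 7*(-1/64))*56 = (-76/107 + 7/64)*56 = -4115/6848*56 = -28805/856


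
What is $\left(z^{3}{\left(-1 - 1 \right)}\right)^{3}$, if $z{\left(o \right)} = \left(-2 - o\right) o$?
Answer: $0$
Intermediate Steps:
$z{\left(o \right)} = o \left(-2 - o\right)$
$\left(z^{3}{\left(-1 - 1 \right)}\right)^{3} = \left(\left(- \left(-1 - 1\right) \left(2 - 2\right)\right)^{3}\right)^{3} = \left(\left(\left(-1\right) \left(-2\right) \left(2 - 2\right)\right)^{3}\right)^{3} = \left(\left(\left(-1\right) \left(-2\right) 0\right)^{3}\right)^{3} = \left(0^{3}\right)^{3} = 0^{3} = 0$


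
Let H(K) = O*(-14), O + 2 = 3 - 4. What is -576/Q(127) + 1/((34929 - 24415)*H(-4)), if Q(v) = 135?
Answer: -9420539/2207940 ≈ -4.2667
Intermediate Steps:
O = -3 (O = -2 + (3 - 4) = -2 - 1 = -3)
H(K) = 42 (H(K) = -3*(-14) = 42)
-576/Q(127) + 1/((34929 - 24415)*H(-4)) = -576/135 + 1/((34929 - 24415)*42) = -576*1/135 + (1/42)/10514 = -64/15 + (1/10514)*(1/42) = -64/15 + 1/441588 = -9420539/2207940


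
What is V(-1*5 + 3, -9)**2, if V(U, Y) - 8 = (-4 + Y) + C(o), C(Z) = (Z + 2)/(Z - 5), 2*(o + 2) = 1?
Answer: 4356/169 ≈ 25.775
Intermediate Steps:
o = -3/2 (o = -2 + (1/2)*1 = -2 + 1/2 = -3/2 ≈ -1.5000)
C(Z) = (2 + Z)/(-5 + Z)
V(U, Y) = 51/13 + Y (V(U, Y) = 8 + ((-4 + Y) + (2 - 3/2)/(-5 - 3/2)) = 8 + ((-4 + Y) + (1/2)/(-13/2)) = 8 + ((-4 + Y) - 2/13*1/2) = 8 + ((-4 + Y) - 1/13) = 8 + (-53/13 + Y) = 51/13 + Y)
V(-1*5 + 3, -9)**2 = (51/13 - 9)**2 = (-66/13)**2 = 4356/169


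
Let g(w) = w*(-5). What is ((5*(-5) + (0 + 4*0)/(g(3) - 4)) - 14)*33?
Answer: -1287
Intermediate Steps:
g(w) = -5*w
((5*(-5) + (0 + 4*0)/(g(3) - 4)) - 14)*33 = ((5*(-5) + (0 + 4*0)/(-5*3 - 4)) - 14)*33 = ((-25 + (0 + 0)/(-15 - 4)) - 14)*33 = ((-25 + 0/(-19)) - 14)*33 = ((-25 + 0*(-1/19)) - 14)*33 = ((-25 + 0) - 14)*33 = (-25 - 14)*33 = -39*33 = -1287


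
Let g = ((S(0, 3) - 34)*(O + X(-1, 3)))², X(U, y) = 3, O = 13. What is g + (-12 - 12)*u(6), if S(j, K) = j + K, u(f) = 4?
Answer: 245920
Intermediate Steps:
S(j, K) = K + j
g = 246016 (g = (((3 + 0) - 34)*(13 + 3))² = ((3 - 34)*16)² = (-31*16)² = (-496)² = 246016)
g + (-12 - 12)*u(6) = 246016 + (-12 - 12)*4 = 246016 - 24*4 = 246016 - 96 = 245920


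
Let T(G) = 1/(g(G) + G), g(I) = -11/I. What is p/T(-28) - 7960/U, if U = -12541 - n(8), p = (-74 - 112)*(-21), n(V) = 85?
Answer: -1361497811/12626 ≈ -1.0783e+5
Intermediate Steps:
p = 3906 (p = -186*(-21) = 3906)
U = -12626 (U = -12541 - 1*85 = -12541 - 85 = -12626)
T(G) = 1/(G - 11/G) (T(G) = 1/(-11/G + G) = 1/(G - 11/G))
p/T(-28) - 7960/U = 3906/((-28/(-11 + (-28)²))) - 7960/(-12626) = 3906/((-28/(-11 + 784))) - 7960*(-1/12626) = 3906/((-28/773)) + 3980/6313 = 3906/((-28*1/773)) + 3980/6313 = 3906/(-28/773) + 3980/6313 = 3906*(-773/28) + 3980/6313 = -215667/2 + 3980/6313 = -1361497811/12626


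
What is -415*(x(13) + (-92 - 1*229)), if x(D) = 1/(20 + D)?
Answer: 4395680/33 ≈ 1.3320e+5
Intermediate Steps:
-415*(x(13) + (-92 - 1*229)) = -415*(1/(20 + 13) + (-92 - 1*229)) = -415*(1/33 + (-92 - 229)) = -415*(1/33 - 321) = -415*(-10592/33) = 4395680/33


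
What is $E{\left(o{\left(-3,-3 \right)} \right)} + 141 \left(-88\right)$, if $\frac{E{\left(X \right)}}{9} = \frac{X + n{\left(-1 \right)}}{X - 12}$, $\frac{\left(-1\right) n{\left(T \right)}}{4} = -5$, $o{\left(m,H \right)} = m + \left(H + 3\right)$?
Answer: $- \frac{62091}{5} \approx -12418.0$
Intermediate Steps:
$o{\left(m,H \right)} = 3 + H + m$ ($o{\left(m,H \right)} = m + \left(3 + H\right) = 3 + H + m$)
$n{\left(T \right)} = 20$ ($n{\left(T \right)} = \left(-4\right) \left(-5\right) = 20$)
$E{\left(X \right)} = \frac{9 \left(20 + X\right)}{-12 + X}$ ($E{\left(X \right)} = 9 \frac{X + 20}{X - 12} = 9 \frac{20 + X}{-12 + X} = \frac{9 \left(20 + X\right)}{-12 + X}$)
$E{\left(o{\left(-3,-3 \right)} \right)} + 141 \left(-88\right) = \frac{9 \left(20 - 3\right)}{-12 - 3} + 141 \left(-88\right) = \frac{9 \left(20 - 3\right)}{-12 - 3} - 12408 = 9 \frac{1}{-15} \cdot 17 - 12408 = 9 \left(- \frac{1}{15}\right) 17 - 12408 = - \frac{51}{5} - 12408 = - \frac{62091}{5}$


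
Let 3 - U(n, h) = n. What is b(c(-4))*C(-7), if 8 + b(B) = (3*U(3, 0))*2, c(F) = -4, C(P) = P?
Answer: 56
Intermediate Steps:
U(n, h) = 3 - n
b(B) = -8 (b(B) = -8 + (3*(3 - 1*3))*2 = -8 + (3*(3 - 3))*2 = -8 + (3*0)*2 = -8 + 0*2 = -8 + 0 = -8)
b(c(-4))*C(-7) = -8*(-7) = 56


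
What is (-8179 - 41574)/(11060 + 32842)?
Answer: -49753/43902 ≈ -1.1333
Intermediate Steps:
(-8179 - 41574)/(11060 + 32842) = -49753/43902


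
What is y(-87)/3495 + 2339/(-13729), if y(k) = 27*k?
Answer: -13474742/15994285 ≈ -0.84247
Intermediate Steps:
y(-87)/3495 + 2339/(-13729) = (27*(-87))/3495 + 2339/(-13729) = -2349*1/3495 + 2339*(-1/13729) = -783/1165 - 2339/13729 = -13474742/15994285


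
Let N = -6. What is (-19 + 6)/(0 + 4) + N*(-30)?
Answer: 707/4 ≈ 176.75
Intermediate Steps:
(-19 + 6)/(0 + 4) + N*(-30) = (-19 + 6)/(0 + 4) - 6*(-30) = -13/4 + 180 = 707/4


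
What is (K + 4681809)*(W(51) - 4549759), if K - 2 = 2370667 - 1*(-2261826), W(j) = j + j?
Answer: -42376888393728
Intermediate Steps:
W(j) = 2*j
K = 4632495 (K = 2 + (2370667 - 1*(-2261826)) = 2 + (2370667 + 2261826) = 2 + 4632493 = 4632495)
(K + 4681809)*(W(51) - 4549759) = (4632495 + 4681809)*(2*51 - 4549759) = 9314304*(102 - 4549759) = 9314304*(-4549657) = -42376888393728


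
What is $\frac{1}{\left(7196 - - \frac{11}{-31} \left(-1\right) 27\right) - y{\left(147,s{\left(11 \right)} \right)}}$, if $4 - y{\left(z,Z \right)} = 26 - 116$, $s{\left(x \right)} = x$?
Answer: $\frac{31}{220459} \approx 0.00014062$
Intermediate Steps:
$y{\left(z,Z \right)} = 94$ ($y{\left(z,Z \right)} = 4 - \left(26 - 116\right) = 4 - -90 = 4 + 90 = 94$)
$\frac{1}{\left(7196 - - \frac{11}{-31} \left(-1\right) 27\right) - y{\left(147,s{\left(11 \right)} \right)}} = \frac{1}{\left(7196 - - \frac{11}{-31} \left(-1\right) 27\right) - 94} = \frac{1}{\left(7196 - \left(-11\right) \left(- \frac{1}{31}\right) \left(-1\right) 27\right) - 94} = \frac{1}{\left(7196 - \frac{11}{31} \left(-1\right) 27\right) - 94} = \frac{1}{\left(7196 - \left(- \frac{11}{31}\right) 27\right) - 94} = \frac{1}{\left(7196 - - \frac{297}{31}\right) - 94} = \frac{1}{\left(7196 + \frac{297}{31}\right) - 94} = \frac{1}{\frac{223373}{31} - 94} = \frac{1}{\frac{220459}{31}} = \frac{31}{220459}$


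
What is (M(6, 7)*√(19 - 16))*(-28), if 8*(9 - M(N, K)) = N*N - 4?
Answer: -140*√3 ≈ -242.49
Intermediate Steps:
M(N, K) = 19/2 - N²/8 (M(N, K) = 9 - (N*N - 4)/8 = 9 - (N² - 4)/8 = 9 - (-4 + N²)/8 = 9 + (½ - N²/8) = 19/2 - N²/8)
(M(6, 7)*√(19 - 16))*(-28) = ((19/2 - ⅛*6²)*√(19 - 16))*(-28) = ((19/2 - ⅛*36)*√3)*(-28) = ((19/2 - 9/2)*√3)*(-28) = (5*√3)*(-28) = -140*√3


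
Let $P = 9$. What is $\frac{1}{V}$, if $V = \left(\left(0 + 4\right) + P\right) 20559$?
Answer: $\frac{1}{267267} \approx 3.7416 \cdot 10^{-6}$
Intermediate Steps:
$V = 267267$ ($V = \left(\left(0 + 4\right) + 9\right) 20559 = \left(4 + 9\right) 20559 = 13 \cdot 20559 = 267267$)
$\frac{1}{V} = \frac{1}{267267}$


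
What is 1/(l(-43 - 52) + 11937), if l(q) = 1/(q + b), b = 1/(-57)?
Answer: 5416/64650735 ≈ 8.3773e-5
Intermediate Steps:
b = -1/57 ≈ -0.017544
l(q) = 1/(-1/57 + q) (l(q) = 1/(q - 1/57) = 1/(-1/57 + q))
1/(l(-43 - 52) + 11937) = 1/(57/(-1 + 57*(-43 - 52)) + 11937) = 1/(57/(-1 + 57*(-95)) + 11937) = 1/(57/(-1 - 5415) + 11937) = 1/(57/(-5416) + 11937) = 1/(57*(-1/5416) + 11937) = 1/(-57/5416 + 11937) = 1/(64650735/5416) = 5416/64650735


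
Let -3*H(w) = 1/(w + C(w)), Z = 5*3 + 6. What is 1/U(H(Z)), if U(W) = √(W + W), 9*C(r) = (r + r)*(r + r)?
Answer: -I*√1302/2 ≈ -18.042*I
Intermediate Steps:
C(r) = 4*r²/9 (C(r) = ((r + r)*(r + r))/9 = ((2*r)*(2*r))/9 = (4*r²)/9 = 4*r²/9)
Z = 21 (Z = 15 + 6 = 21)
H(w) = -1/(3*(w + 4*w²/9))
U(W) = √2*√W (U(W) = √(2*W) = √2*√W)
1/U(H(Z)) = 1/(√2*√(-3/(21*(9 + 4*21)))) = 1/(√2*√(-3*1/21/(9 + 84))) = 1/(√2*√(-3*1/21/93)) = 1/(√2*√(-3*1/21*1/93)) = 1/(√2*√(-1/651)) = 1/(√2*(I*√651/651)) = 1/(I*√1302/651) = -I*√1302/2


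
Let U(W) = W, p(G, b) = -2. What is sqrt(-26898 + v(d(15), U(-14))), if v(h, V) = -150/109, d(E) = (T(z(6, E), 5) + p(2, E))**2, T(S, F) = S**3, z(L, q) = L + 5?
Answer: 8*I*sqrt(4993617)/109 ≈ 164.01*I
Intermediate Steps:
z(L, q) = 5 + L
d(E) = 1766241 (d(E) = ((5 + 6)**3 - 2)**2 = (11**3 - 2)**2 = (1331 - 2)**2 = 1329**2 = 1766241)
v(h, V) = -150/109 (v(h, V) = -150*1/109 = -150/109)
sqrt(-26898 + v(d(15), U(-14))) = sqrt(-26898 - 150/109) = sqrt(-2932032/109) = 8*I*sqrt(4993617)/109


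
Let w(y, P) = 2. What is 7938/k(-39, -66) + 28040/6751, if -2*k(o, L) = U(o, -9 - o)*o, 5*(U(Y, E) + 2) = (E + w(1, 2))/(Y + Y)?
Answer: -37465010/195779 ≈ -191.36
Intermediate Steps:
U(Y, E) = -2 + (2 + E)/(10*Y) (U(Y, E) = -2 + ((E + 2)/(Y + Y))/5 = -2 + ((2 + E)/((2*Y)))/5 = -2 + ((2 + E)*(1/(2*Y)))/5 = -2 + ((2 + E)/(2*Y))/5 = -2 + (2 + E)/(10*Y))
k(o, L) = 7/20 + 21*o/20 (k(o, L) = -(2 + (-9 - o) - 20*o)/(10*o)*o/2 = -(-7 - 21*o)/(10*o)*o/2 = -(-7/10 - 21*o/10)/2 = 7/20 + 21*o/20)
7938/k(-39, -66) + 28040/6751 = 7938/(7/20 + (21/20)*(-39)) + 28040/6751 = 7938/(7/20 - 819/20) + 28040*(1/6751) = 7938/(-203/5) + 28040/6751 = 7938*(-5/203) + 28040/6751 = -5670/29 + 28040/6751 = -37465010/195779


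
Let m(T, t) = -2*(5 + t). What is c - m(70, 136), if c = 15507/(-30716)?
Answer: 8646405/30716 ≈ 281.50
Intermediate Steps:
m(T, t) = -10 - 2*t
c = -15507/30716 (c = 15507*(-1/30716) = -15507/30716 ≈ -0.50485)
c - m(70, 136) = -15507/30716 - (-10 - 2*136) = -15507/30716 - (-10 - 272) = -15507/30716 - 1*(-282) = -15507/30716 + 282 = 8646405/30716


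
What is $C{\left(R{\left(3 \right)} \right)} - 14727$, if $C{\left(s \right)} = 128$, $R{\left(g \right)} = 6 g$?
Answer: $-14599$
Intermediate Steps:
$C{\left(R{\left(3 \right)} \right)} - 14727 = 128 - 14727 = -14599$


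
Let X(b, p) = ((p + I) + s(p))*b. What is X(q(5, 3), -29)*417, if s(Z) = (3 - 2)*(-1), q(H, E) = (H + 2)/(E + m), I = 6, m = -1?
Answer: -35028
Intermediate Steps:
q(H, E) = (2 + H)/(-1 + E) (q(H, E) = (H + 2)/(E - 1) = (2 + H)/(-1 + E))
s(Z) = -1 (s(Z) = 1*(-1) = -1)
X(b, p) = b*(5 + p) (X(b, p) = ((p + 6) - 1)*b = ((6 + p) - 1)*b = (5 + p)*b = b*(5 + p))
X(q(5, 3), -29)*417 = (((2 + 5)/(-1 + 3))*(5 - 29))*417 = ((7/2)*(-24))*417 = -84*417 = -35028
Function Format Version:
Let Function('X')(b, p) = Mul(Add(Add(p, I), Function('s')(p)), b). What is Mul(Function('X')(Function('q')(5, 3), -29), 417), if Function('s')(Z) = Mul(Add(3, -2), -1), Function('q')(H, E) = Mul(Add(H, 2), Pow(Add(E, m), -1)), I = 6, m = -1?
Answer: -35028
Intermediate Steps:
Function('q')(H, E) = Mul(Pow(Add(-1, E), -1), Add(2, H)) (Function('q')(H, E) = Mul(Add(H, 2), Pow(Add(E, -1), -1)) = Mul(Add(2, H), Pow(Add(-1, E), -1)) = Mul(Pow(Add(-1, E), -1), Add(2, H)))
Function('s')(Z) = -1 (Function('s')(Z) = Mul(1, -1) = -1)
Function('X')(b, p) = Mul(b, Add(5, p)) (Function('X')(b, p) = Mul(Add(Add(p, 6), -1), b) = Mul(Add(Add(6, p), -1), b) = Mul(Add(5, p), b) = Mul(b, Add(5, p)))
Mul(Function('X')(Function('q')(5, 3), -29), 417) = Mul(Mul(Mul(Pow(Add(-1, 3), -1), Add(2, 5)), Add(5, -29)), 417) = Mul(Mul(Mul(Pow(2, -1), 7), -24), 417) = Mul(Mul(Mul(Rational(1, 2), 7), -24), 417) = Mul(Mul(Rational(7, 2), -24), 417) = Mul(-84, 417) = -35028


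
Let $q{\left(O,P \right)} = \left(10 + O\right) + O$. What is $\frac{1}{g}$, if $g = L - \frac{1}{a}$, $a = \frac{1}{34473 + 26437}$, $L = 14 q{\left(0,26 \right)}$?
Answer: $- \frac{1}{60770} \approx -1.6455 \cdot 10^{-5}$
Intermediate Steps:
$q{\left(O,P \right)} = 10 + 2 O$
$L = 140$ ($L = 14 \left(10 + 2 \cdot 0\right) = 14 \left(10 + 0\right) = 14 \cdot 10 = 140$)
$a = \frac{1}{60910} \approx 1.6418 \cdot 10^{-5}$
$g = -60770$ ($g = 140 - \frac{1}{\frac{1}{60910}} = 140 - 60910 = -60770$)
$\frac{1}{g} = \frac{1}{-60770} = - \frac{1}{60770}$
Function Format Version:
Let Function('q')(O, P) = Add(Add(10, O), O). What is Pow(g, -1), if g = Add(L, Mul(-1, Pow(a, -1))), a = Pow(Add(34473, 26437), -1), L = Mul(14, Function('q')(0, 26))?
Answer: Rational(-1, 60770) ≈ -1.6455e-5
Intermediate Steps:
Function('q')(O, P) = Add(10, Mul(2, O))
L = 140 (L = Mul(14, Add(10, Mul(2, 0))) = Mul(14, Add(10, 0)) = Mul(14, 10) = 140)
a = Rational(1, 60910) (a = Pow(60910, -1) = Rational(1, 60910) ≈ 1.6418e-5)
g = -60770 (g = Add(140, Mul(-1, Pow(Rational(1, 60910), -1))) = Add(140, Mul(-1, 60910)) = Add(140, -60910) = -60770)
Pow(g, -1) = Pow(-60770, -1) = Rational(-1, 60770)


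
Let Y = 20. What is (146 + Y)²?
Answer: 27556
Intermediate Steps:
(146 + Y)² = (146 + 20)² = 166² = 27556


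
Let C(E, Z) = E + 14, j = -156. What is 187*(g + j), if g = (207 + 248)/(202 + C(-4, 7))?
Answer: -6099379/212 ≈ -28771.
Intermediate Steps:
C(E, Z) = 14 + E
g = 455/212 (g = (207 + 248)/(202 + (14 - 4)) = 455/(202 + 10) = 455/212 ≈ 2.1462)
187*(g + j) = 187*(455/212 - 156) = 187*(-32617/212) = -6099379/212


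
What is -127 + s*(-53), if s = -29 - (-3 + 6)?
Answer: 1569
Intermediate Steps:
s = -32 (s = -29 - 3 = -32)
-127 + s*(-53) = -127 - 32*(-53) = -127 + 1696 = 1569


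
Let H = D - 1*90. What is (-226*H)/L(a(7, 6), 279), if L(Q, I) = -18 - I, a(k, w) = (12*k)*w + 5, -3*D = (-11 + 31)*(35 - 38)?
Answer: -15820/297 ≈ -53.266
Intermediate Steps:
D = 20 (D = -(-11 + 31)*(35 - 38)/3 = -20*(-3)/3 = -1/3*(-60) = 20)
H = -70 (H = 20 - 1*90 = 20 - 90 = -70)
a(k, w) = 5 + 12*k*w (a(k, w) = 12*k*w + 5 = 5 + 12*k*w)
(-226*H)/L(a(7, 6), 279) = (-226*(-70))/(-18 - 1*279) = 15820/(-18 - 279) = 15820/(-297) = 15820*(-1/297) = -15820/297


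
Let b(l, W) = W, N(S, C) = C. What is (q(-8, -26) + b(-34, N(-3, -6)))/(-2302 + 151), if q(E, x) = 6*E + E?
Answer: 62/2151 ≈ 0.028824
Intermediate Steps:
q(E, x) = 7*E
(q(-8, -26) + b(-34, N(-3, -6)))/(-2302 + 151) = (7*(-8) - 6)/(-2302 + 151) = (-56 - 6)/(-2151) = -62*(-1/2151) = 62/2151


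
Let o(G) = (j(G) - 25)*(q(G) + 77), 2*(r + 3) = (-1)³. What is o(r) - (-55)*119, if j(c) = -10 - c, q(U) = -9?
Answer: 4403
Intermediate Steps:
r = -7/2 (r = -3 + (½)*(-1)³ = -3 + (½)*(-1) = -3 - ½ = -7/2 ≈ -3.5000)
o(G) = -2380 - 68*G (o(G) = ((-10 - G) - 25)*(-9 + 77) = (-35 - G)*68 = -2380 - 68*G)
o(r) - (-55)*119 = (-2380 - 68*(-7/2)) - (-55)*119 = (-2380 + 238) - 1*(-6545) = -2142 + 6545 = 4403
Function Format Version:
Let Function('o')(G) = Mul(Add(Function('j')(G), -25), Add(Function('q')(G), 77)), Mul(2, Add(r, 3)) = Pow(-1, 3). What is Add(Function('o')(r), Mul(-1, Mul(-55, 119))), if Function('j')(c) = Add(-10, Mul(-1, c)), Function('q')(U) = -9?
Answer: 4403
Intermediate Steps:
r = Rational(-7, 2) (r = Add(-3, Mul(Rational(1, 2), Pow(-1, 3))) = Add(-3, Mul(Rational(1, 2), -1)) = Add(-3, Rational(-1, 2)) = Rational(-7, 2) ≈ -3.5000)
Function('o')(G) = Add(-2380, Mul(-68, G)) (Function('o')(G) = Mul(Add(Add(-10, Mul(-1, G)), -25), Add(-9, 77)) = Mul(Add(-35, Mul(-1, G)), 68) = Add(-2380, Mul(-68, G)))
Add(Function('o')(r), Mul(-1, Mul(-55, 119))) = Add(Add(-2380, Mul(-68, Rational(-7, 2))), Mul(-1, Mul(-55, 119))) = Add(Add(-2380, 238), Mul(-1, -6545)) = Add(-2142, 6545) = 4403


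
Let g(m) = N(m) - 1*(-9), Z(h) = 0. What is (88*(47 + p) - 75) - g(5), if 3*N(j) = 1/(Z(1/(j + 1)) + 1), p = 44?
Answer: 23771/3 ≈ 7923.7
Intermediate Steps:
N(j) = 1/3 (N(j) = 1/(3*(0 + 1)) = (1/3)/1 = (1/3)*1 = 1/3)
g(m) = 28/3 (g(m) = 1/3 - 1*(-9) = 1/3 + 9 = 28/3)
(88*(47 + p) - 75) - g(5) = (88*(47 + 44) - 75) - 1*28/3 = (88*91 - 75) - 28/3 = (8008 - 75) - 28/3 = 7933 - 28/3 = 23771/3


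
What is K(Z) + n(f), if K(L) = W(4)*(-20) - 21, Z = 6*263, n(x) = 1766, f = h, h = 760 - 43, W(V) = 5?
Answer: 1645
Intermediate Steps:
h = 717
f = 717
Z = 1578
K(L) = -121 (K(L) = 5*(-20) - 21 = -100 - 21 = -121)
K(Z) + n(f) = -121 + 1766 = 1645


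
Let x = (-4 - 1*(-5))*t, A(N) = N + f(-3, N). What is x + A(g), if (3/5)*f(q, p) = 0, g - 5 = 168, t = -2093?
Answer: -1920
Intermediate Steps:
g = 173 (g = 5 + 168 = 173)
f(q, p) = 0 (f(q, p) = (5/3)*0 = 0)
A(N) = N (A(N) = N + 0 = N)
x = -2093 (x = (-4 - 1*(-5))*(-2093) = (-4 + 5)*(-2093) = 1*(-2093) = -2093)
x + A(g) = -2093 + 173 = -1920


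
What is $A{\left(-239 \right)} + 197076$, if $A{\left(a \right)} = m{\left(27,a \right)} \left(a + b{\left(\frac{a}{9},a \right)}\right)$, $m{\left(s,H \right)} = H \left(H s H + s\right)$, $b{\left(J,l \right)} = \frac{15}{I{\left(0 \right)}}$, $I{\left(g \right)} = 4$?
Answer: $\frac{173430583305}{2} \approx 8.6715 \cdot 10^{10}$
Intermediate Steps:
$b{\left(J,l \right)} = \frac{15}{4}$
$m{\left(s,H \right)} = H \left(s + s H^{2}\right)$ ($m{\left(s,H \right)} = H \left(s H^{2} + s\right) = H \left(s + s H^{2}\right)$)
$A{\left(a \right)} = 27 a \left(1 + a^{2}\right) \left(\frac{15}{4} + a\right)$ ($A{\left(a \right)} = a 27 \left(1 + a^{2}\right) \left(a + \frac{15}{4}\right) = 27 a \left(1 + a^{2}\right) \left(\frac{15}{4} + a\right)$)
$A{\left(-239 \right)} + 197076 = \frac{27}{4} \left(-239\right) \left(1 + \left(-239\right)^{2}\right) \left(15 + 4 \left(-239\right)\right) + 197076 = \frac{27}{4} \left(-239\right) \left(1 + 57121\right) \left(15 - 956\right) + 197076 = \frac{27}{4} \left(-239\right) 57122 \left(-941\right) + 197076 = \frac{173430189153}{2} + 197076 = \frac{173430583305}{2}$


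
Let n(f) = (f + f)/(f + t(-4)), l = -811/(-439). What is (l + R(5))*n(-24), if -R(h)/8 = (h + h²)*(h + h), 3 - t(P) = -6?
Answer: -16844624/2195 ≈ -7674.1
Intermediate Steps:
t(P) = 9 (t(P) = 3 - 1*(-6) = 3 + 6 = 9)
l = 811/439 (l = -811*(-1/439) = 811/439 ≈ 1.8474)
n(f) = 2*f/(9 + f) (n(f) = (f + f)/(f + 9) = (2*f)/(9 + f) = 2*f/(9 + f))
R(h) = -16*h*(h + h²) (R(h) = -8*(h + h²)*(h + h) = -8*(h + h²)*2*h = -16*h*(h + h²))
(l + R(5))*n(-24) = (811/439 + 16*5²*(-1 - 1*5))*(2*(-24)/(9 - 24)) = (811/439 + 16*25*(-1 - 5))*(2*(-24)/(-15)) = (811/439 + 16*25*(-6))*(2*(-24)*(-1/15)) = (811/439 - 2400)*(16/5) = -1052789/439*16/5 = -16844624/2195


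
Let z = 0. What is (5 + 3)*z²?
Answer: 0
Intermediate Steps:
(5 + 3)*z² = (5 + 3)*0² = 8*0 = 0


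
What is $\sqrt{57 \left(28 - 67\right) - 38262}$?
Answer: $i \sqrt{40485} \approx 201.21 i$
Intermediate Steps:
$\sqrt{57 \left(28 - 67\right) - 38262} = \sqrt{57 \left(-39\right) - 38262} = \sqrt{-2223 - 38262} = \sqrt{-40485} = i \sqrt{40485}$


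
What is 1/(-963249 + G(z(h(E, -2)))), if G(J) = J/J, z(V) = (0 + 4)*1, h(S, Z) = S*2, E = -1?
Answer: -1/963248 ≈ -1.0382e-6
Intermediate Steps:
h(S, Z) = 2*S
z(V) = 4 (z(V) = 4*1 = 4)
G(J) = 1
1/(-963249 + G(z(h(E, -2)))) = 1/(-963249 + 1) = 1/(-963248) = -1/963248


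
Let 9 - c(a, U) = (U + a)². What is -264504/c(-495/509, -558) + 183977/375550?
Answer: 338568089499061/253332233419650 ≈ 1.3365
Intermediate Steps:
c(a, U) = 9 - (U + a)²
-264504/c(-495/509, -558) + 183977/375550 = -264504/(9 - (-558 - 495/509)²) + 183977/375550 = -264504/(9 - (-284517/509)²) + 183977/375550 = -264504/(9 - 1*80949923289/259081) + 183977/375550 = -264504/(9 - 80949923289/259081) + 183977/375550 = -264504/(-80947591560/259081) + 183977/375550 = -264504*(-259081/80947591560) + 183977/375550 = 2855331701/3372816315 + 183977/375550 = 338568089499061/253332233419650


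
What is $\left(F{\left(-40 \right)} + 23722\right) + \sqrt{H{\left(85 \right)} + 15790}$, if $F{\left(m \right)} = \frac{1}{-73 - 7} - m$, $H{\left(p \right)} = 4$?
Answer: $\frac{1900959}{80} + \sqrt{15794} \approx 23888.0$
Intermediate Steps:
$F{\left(m \right)} = - \frac{1}{80} - m$ ($F{\left(m \right)} = \frac{1}{-80} - m = - \frac{1}{80} - m$)
$\left(F{\left(-40 \right)} + 23722\right) + \sqrt{H{\left(85 \right)} + 15790} = \left(\left(- \frac{1}{80} - -40\right) + 23722\right) + \sqrt{4 + 15790} = \left(\left(- \frac{1}{80} + 40\right) + 23722\right) + \sqrt{15794} = \left(\frac{3199}{80} + 23722\right) + \sqrt{15794} = \frac{1900959}{80} + \sqrt{15794}$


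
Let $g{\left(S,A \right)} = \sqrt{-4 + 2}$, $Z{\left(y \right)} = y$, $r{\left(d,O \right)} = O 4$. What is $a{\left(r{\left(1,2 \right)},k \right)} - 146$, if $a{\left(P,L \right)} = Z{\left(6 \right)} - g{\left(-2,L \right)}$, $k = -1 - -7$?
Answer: $-140 - i \sqrt{2} \approx -140.0 - 1.4142 i$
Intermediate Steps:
$r{\left(d,O \right)} = 4 O$
$g{\left(S,A \right)} = i \sqrt{2}$ ($g{\left(S,A \right)} = \sqrt{-2} = i \sqrt{2}$)
$k = 6$ ($k = -1 + 7 = 6$)
$a{\left(P,L \right)} = 6 - i \sqrt{2}$
$a{\left(r{\left(1,2 \right)},k \right)} - 146 = \left(6 - i \sqrt{2}\right) - 146 = -140 - i \sqrt{2}$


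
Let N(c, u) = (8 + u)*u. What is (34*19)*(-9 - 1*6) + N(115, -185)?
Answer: 23055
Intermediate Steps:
N(c, u) = u*(8 + u)
(34*19)*(-9 - 1*6) + N(115, -185) = (34*19)*(-9 - 1*6) - 185*(8 - 185) = 646*(-9 - 6) - 185*(-177) = 646*(-15) + 32745 = -9690 + 32745 = 23055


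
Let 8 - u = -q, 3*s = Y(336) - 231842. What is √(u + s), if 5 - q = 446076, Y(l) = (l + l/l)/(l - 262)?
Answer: I*√2865821606/74 ≈ 723.42*I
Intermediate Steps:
Y(l) = (1 + l)/(-262 + l) (Y(l) = (l + 1)/(-262 + l) = (1 + l)/(-262 + l))
s = -5718657/74 (s = ((1 + 336)/(-262 + 336) - 231842)/3 = (337/74 - 231842)/3 = (⅓)*(-17155971/74) = -5718657/74 ≈ -77279.)
q = -446071 (q = 5 - 1*446076 = 5 - 446076 = -446071)
u = -446063 (u = 8 - (-1)*(-446071) = 8 - 1*446071 = 8 - 446071 = -446063)
√(u + s) = √(-446063 - 5718657/74) = √(-38727319/74) = I*√2865821606/74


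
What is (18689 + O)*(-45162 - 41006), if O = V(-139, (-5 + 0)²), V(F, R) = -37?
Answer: -1607205536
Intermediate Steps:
O = -37
(18689 + O)*(-45162 - 41006) = (18689 - 37)*(-45162 - 41006) = 18652*(-86168) = -1607205536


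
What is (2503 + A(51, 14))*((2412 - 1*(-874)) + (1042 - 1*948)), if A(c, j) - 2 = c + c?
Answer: 8811660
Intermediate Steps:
A(c, j) = 2 + 2*c (A(c, j) = 2 + (c + c) = 2 + 2*c)
(2503 + A(51, 14))*((2412 - 1*(-874)) + (1042 - 1*948)) = (2503 + (2 + 2*51))*((2412 - 1*(-874)) + (1042 - 1*948)) = (2503 + (2 + 102))*((2412 + 874) + (1042 - 948)) = (2503 + 104)*(3286 + 94) = 2607*3380 = 8811660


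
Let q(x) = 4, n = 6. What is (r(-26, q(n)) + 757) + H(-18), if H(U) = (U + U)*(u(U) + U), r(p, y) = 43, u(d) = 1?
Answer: 1412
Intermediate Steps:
H(U) = 2*U*(1 + U) (H(U) = (U + U)*(1 + U) = (2*U)*(1 + U) = 2*U*(1 + U))
(r(-26, q(n)) + 757) + H(-18) = (43 + 757) + 2*(-18)*(1 - 18) = 800 + 2*(-18)*(-17) = 800 + 612 = 1412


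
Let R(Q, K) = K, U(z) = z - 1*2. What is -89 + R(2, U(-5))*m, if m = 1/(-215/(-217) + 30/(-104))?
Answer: -784313/7925 ≈ -98.967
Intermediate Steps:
U(z) = -2 + z (U(z) = z - 2 = -2 + z)
m = 11284/7925 (m = 1/(-215*(-1/217) + 30*(-1/104)) = 1/(215/217 - 15/52) = 1/(7925/11284) = 11284/7925 ≈ 1.4238)
-89 + R(2, U(-5))*m = -89 + (-2 - 5)*(11284/7925) = -89 - 7*11284/7925 = -89 - 78988/7925 = -784313/7925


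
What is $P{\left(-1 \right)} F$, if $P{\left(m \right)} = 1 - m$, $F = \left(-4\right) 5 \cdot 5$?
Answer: $-200$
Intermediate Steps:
$F = -100$ ($F = \left(-20\right) 5 = -100$)
$P{\left(-1 \right)} F = \left(1 - -1\right) \left(-100\right) = \left(1 + 1\right) \left(-100\right) = 2 \left(-100\right) = -200$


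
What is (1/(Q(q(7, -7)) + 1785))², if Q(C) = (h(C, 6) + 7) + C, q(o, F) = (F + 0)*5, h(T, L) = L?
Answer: 1/3108169 ≈ 3.2173e-7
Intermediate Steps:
q(o, F) = 5*F (q(o, F) = F*5 = 5*F)
Q(C) = 13 + C (Q(C) = (6 + 7) + C = 13 + C)
(1/(Q(q(7, -7)) + 1785))² = (1/((13 + 5*(-7)) + 1785))² = (1/((13 - 35) + 1785))² = (1/(-22 + 1785))² = (1/1763)² = 1/3108169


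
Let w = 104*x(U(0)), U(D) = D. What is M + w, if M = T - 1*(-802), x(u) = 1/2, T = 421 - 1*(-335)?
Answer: 1610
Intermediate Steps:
T = 756 (T = 421 + 335 = 756)
x(u) = ½
w = 52 (w = 104*(½) = 52)
M = 1558 (M = 756 - 1*(-802) = 756 + 802 = 1558)
M + w = 1558 + 52 = 1610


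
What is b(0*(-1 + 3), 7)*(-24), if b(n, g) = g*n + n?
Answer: 0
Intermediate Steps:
b(n, g) = n + g*n
b(0*(-1 + 3), 7)*(-24) = ((0*(-1 + 3))*(1 + 7))*(-24) = ((0*2)*8)*(-24) = (0*8)*(-24) = 0*(-24) = 0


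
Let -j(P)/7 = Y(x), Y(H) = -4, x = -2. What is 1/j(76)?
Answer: 1/28 ≈ 0.035714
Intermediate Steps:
j(P) = 28 (j(P) = -7*(-4) = 28)
1/j(76) = 1/28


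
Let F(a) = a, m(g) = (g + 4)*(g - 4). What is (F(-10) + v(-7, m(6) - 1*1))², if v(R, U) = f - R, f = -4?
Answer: 49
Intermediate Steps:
m(g) = (-4 + g)*(4 + g) (m(g) = (4 + g)*(-4 + g) = (-4 + g)*(4 + g))
v(R, U) = -4 - R
(F(-10) + v(-7, m(6) - 1*1))² = (-10 + (-4 - 1*(-7)))² = (-10 + (-4 + 7))² = (-10 + 3)² = (-7)² = 49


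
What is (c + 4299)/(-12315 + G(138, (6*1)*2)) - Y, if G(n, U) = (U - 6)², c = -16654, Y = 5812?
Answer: -71353193/12279 ≈ -5811.0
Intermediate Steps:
G(n, U) = (-6 + U)²
(c + 4299)/(-12315 + G(138, (6*1)*2)) - Y = (-16654 + 4299)/(-12315 + (-6 + (6*1)*2)²) - 1*5812 = -12355/(-12315 + (-6 + 6*2)²) - 5812 = -12355/(-12315 + (-6 + 12)²) - 5812 = -12355/(-12315 + 6²) - 5812 = -12355/(-12315 + 36) - 5812 = -12355/(-12279) - 5812 = -12355*(-1/12279) - 5812 = 12355/12279 - 5812 = -71353193/12279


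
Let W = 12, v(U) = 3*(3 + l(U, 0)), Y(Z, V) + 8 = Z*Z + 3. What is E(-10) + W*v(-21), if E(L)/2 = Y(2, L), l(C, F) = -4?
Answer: -38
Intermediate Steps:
Y(Z, V) = -5 + Z² (Y(Z, V) = -8 + (Z*Z + 3) = -8 + (Z² + 3) = -8 + (3 + Z²) = -5 + Z²)
E(L) = -2 (E(L) = 2*(-5 + 2²) = 2*(-5 + 4) = 2*(-1) = -2)
v(U) = -3 (v(U) = 3*(3 - 4) = 3*(-1) = -3)
E(-10) + W*v(-21) = -2 + 12*(-3) = -2 - 36 = -38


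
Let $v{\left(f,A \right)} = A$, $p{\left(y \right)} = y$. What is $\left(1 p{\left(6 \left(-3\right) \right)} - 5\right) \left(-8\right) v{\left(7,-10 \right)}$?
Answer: $-1840$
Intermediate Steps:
$\left(1 p{\left(6 \left(-3\right) \right)} - 5\right) \left(-8\right) v{\left(7,-10 \right)} = \left(1 \cdot 6 \left(-3\right) - 5\right) \left(-8\right) \left(-10\right) = \left(1 \left(-18\right) - 5\right) \left(-8\right) \left(-10\right) = \left(-18 - 5\right) \left(-8\right) \left(-10\right) = \left(-23\right) \left(-8\right) \left(-10\right) = 184 \left(-10\right) = -1840$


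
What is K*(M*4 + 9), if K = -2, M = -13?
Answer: 86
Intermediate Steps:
K*(M*4 + 9) = -2*(-13*4 + 9) = -2*(-52 + 9) = -2*(-43) = 86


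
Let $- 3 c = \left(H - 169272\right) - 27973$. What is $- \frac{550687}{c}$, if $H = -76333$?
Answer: $- \frac{1652061}{273578} \approx -6.0387$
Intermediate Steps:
$c = \frac{273578}{3}$ ($c = - \frac{\left(-76333 - 169272\right) - 27973}{3} = - \frac{-245605 - 27973}{3} = \left(- \frac{1}{3}\right) \left(-273578\right) = \frac{273578}{3} \approx 91193.0$)
$- \frac{550687}{c} = - \frac{550687}{\frac{273578}{3}} = \left(-550687\right) \frac{3}{273578} = - \frac{1652061}{273578}$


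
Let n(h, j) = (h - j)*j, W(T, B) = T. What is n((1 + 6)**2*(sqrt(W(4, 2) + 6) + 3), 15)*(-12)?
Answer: -23760 - 8820*sqrt(10) ≈ -51651.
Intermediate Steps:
n(h, j) = j*(h - j)
n((1 + 6)**2*(sqrt(W(4, 2) + 6) + 3), 15)*(-12) = (15*((1 + 6)**2*(sqrt(4 + 6) + 3) - 1*15))*(-12) = (15*(7**2*(sqrt(10) + 3) - 15))*(-12) = (15*(49*(3 + sqrt(10)) - 15))*(-12) = (15*((147 + 49*sqrt(10)) - 15))*(-12) = (15*(132 + 49*sqrt(10)))*(-12) = (1980 + 735*sqrt(10))*(-12) = -23760 - 8820*sqrt(10)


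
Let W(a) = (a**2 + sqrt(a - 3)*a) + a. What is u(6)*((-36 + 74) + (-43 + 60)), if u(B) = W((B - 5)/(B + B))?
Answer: 715/144 + 55*I*sqrt(105)/72 ≈ 4.9653 + 7.8275*I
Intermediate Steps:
W(a) = a + a**2 + a*sqrt(-3 + a) (W(a) = (a**2 + sqrt(-3 + a)*a) + a = (a**2 + a*sqrt(-3 + a)) + a = a + a**2 + a*sqrt(-3 + a))
u(B) = (-5 + B)*(1 + sqrt(-3 + (-5 + B)/(2*B)) + (-5 + B)/(2*B))/(2*B) (u(B) = ((B - 5)/(B + B))*(1 + (B - 5)/(B + B) + sqrt(-3 + (B - 5)/(B + B))) = ((-5 + B)/((2*B)))*(1 + (-5 + B)/((2*B)) + sqrt(-3 + (-5 + B)/((2*B)))) = ((-5 + B)*(1/(2*B)))*(1 + (-5 + B)*(1/(2*B)) + sqrt(-3 + (-5 + B)*(1/(2*B)))) = ((-5 + B)/(2*B))*(1 + (-5 + B)/(2*B) + sqrt(-3 + (-5 + B)/(2*B))) = ((-5 + B)/(2*B))*(1 + sqrt(-3 + (-5 + B)/(2*B)) + (-5 + B)/(2*B)) = (-5 + B)*(1 + sqrt(-3 + (-5 + B)/(2*B)) + (-5 + B)/(2*B))/(2*B))
u(6)*((-36 + 74) + (-43 + 60)) = ((1/4)*(-5 + 6)*(-5 + 6 + 6*(2 + sqrt(10)*sqrt((-1 - 1*6)/6)))/6**2)*((-36 + 74) + (-43 + 60)) = ((1/4)*(1/36)*1*(-5 + 6 + 6*(2 + sqrt(10)*sqrt((-1 - 6)/6))))*(38 + 17) = ((1/4)*(1/36)*1*(-5 + 6 + 6*(2 + sqrt(10)*sqrt((1/6)*(-7)))))*55 = ((1/4)*(1/36)*1*(-5 + 6 + 6*(2 + sqrt(10)*sqrt(-7/6))))*55 = ((1/4)*(1/36)*1*(-5 + 6 + 6*(2 + sqrt(10)*(I*sqrt(42)/6))))*55 = ((1/4)*(1/36)*1*(-5 + 6 + 6*(2 + I*sqrt(105)/3)))*55 = ((1/4)*(1/36)*1*(-5 + 6 + (12 + 2*I*sqrt(105))))*55 = ((1/4)*(1/36)*1*(13 + 2*I*sqrt(105)))*55 = (13/144 + I*sqrt(105)/72)*55 = 715/144 + 55*I*sqrt(105)/72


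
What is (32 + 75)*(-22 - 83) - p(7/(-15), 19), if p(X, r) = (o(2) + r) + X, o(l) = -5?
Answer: -168728/15 ≈ -11249.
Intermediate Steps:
p(X, r) = -5 + X + r (p(X, r) = (-5 + r) + X = -5 + X + r)
(32 + 75)*(-22 - 83) - p(7/(-15), 19) = (32 + 75)*(-22 - 83) - (-5 + 7/(-15) + 19) = 107*(-105) - (-5 + 7*(-1/15) + 19) = -11235 - (-5 - 7/15 + 19) = -11235 - 1*203/15 = -11235 - 203/15 = -168728/15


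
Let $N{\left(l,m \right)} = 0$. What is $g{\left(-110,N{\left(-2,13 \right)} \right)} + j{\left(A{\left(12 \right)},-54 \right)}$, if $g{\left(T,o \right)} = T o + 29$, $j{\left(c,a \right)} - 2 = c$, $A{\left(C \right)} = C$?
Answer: $43$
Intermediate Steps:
$j{\left(c,a \right)} = 2 + c$
$g{\left(T,o \right)} = 29 + T o$
$g{\left(-110,N{\left(-2,13 \right)} \right)} + j{\left(A{\left(12 \right)},-54 \right)} = \left(29 - 0\right) + \left(2 + 12\right) = \left(29 + 0\right) + 14 = 29 + 14 = 43$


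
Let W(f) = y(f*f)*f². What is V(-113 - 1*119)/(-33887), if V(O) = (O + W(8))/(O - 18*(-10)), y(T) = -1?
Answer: -74/440531 ≈ -0.00016798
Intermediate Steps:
W(f) = -f²
V(O) = (-64 + O)/(180 + O) (V(O) = (O - 1*8²)/(O - 18*(-10)) = (O - 1*64)/(O + 180) = (O - 64)/(180 + O) = (-64 + O)/(180 + O))
V(-113 - 1*119)/(-33887) = ((-64 + (-113 - 1*119))/(180 + (-113 - 1*119)))/(-33887) = ((-64 + (-113 - 119))/(180 + (-113 - 119)))*(-1/33887) = ((-64 - 232)/(180 - 232))*(-1/33887) = (-296/(-52))*(-1/33887) = -1/52*(-296)*(-1/33887) = (74/13)*(-1/33887) = -74/440531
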